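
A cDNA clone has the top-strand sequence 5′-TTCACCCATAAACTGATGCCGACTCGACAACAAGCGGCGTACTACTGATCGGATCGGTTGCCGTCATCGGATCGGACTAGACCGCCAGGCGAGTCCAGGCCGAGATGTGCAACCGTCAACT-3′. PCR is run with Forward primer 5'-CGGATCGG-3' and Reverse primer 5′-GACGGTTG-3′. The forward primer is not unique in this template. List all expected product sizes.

The forward primer CGGATCGG matches the top strand at positions 50–57, 68–75.
The reverse primer's reverse complement is CAACCGTC, matching at positions 110–117.
Each forward site pairs with the reverse site to give a product ending at position 117: sizes 68, 50 bp.

68 bp, 50 bp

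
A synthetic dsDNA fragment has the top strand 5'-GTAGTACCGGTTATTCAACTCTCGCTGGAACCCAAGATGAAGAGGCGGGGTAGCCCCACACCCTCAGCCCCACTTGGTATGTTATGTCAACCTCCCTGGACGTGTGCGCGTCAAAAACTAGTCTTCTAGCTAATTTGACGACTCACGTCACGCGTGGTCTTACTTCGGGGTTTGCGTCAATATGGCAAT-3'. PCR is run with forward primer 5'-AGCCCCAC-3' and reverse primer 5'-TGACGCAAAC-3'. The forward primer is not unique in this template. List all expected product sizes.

128 bp, 114 bp

The forward primer AGCCCCAC matches the top strand at positions 52–59, 66–73.
The reverse primer's reverse complement is GTTTGCGTCA, matching at positions 170–179.
Each forward site pairs with the reverse site to give a product ending at position 179: sizes 128, 114 bp.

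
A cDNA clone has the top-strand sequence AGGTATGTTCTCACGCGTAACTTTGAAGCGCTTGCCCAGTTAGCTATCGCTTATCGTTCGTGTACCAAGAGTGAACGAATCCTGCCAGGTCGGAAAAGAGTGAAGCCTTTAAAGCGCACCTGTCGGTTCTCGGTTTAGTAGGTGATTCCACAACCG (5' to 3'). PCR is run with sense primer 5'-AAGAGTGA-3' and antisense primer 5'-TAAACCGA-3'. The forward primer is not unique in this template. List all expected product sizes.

The forward primer AAGAGTGA matches the top strand at positions 67–74, 96–103.
The reverse primer's reverse complement is TCGGTTTA, matching at positions 130–137.
Each forward site pairs with the reverse site to give a product ending at position 137: sizes 71, 42 bp.

71 bp, 42 bp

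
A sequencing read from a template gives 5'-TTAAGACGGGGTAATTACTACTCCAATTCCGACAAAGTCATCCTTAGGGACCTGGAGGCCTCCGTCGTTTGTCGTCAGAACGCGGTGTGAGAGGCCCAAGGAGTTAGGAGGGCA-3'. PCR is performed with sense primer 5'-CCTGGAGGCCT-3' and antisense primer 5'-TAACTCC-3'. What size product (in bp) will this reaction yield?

56 bp

Scanning the template, CCTGGAGGCCT occurs at positions 51–61; this primer anneals to the bottom strand there with its 3' end pointing downstream.
Reverse complement of the reverse primer: GGAGTTA. This occurs on the top strand at positions 100–106.
Product length = (reverse-primer end) − (forward-primer start) + 1 = 106 − 51 + 1 = 56 bp.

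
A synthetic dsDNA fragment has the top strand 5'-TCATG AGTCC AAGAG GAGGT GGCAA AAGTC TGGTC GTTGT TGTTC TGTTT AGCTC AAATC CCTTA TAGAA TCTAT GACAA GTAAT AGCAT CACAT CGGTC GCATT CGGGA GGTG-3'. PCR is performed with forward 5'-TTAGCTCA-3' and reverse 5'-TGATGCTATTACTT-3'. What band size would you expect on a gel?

44 bp

Scanning the template, TTAGCTCA occurs at positions 49–56; this primer anneals to the bottom strand there with its 3' end pointing downstream.
Taking the reverse complement of TGATGCTATTACTT gives AAGTAATAGCATCA, found at positions 79–92 on the template; the primer anneals here to the top strand with its 3' end pointing upstream.
Product length = (reverse-primer end) − (forward-primer start) + 1 = 92 − 49 + 1 = 44 bp.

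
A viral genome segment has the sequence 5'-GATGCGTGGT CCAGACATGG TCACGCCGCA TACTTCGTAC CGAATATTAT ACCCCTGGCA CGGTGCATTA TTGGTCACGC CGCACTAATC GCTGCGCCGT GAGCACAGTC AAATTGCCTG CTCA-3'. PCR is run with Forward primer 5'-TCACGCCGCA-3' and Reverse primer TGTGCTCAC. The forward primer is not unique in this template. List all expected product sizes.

87 bp, 33 bp

The forward primer TCACGCCGCA matches the top strand at positions 21–30, 75–84.
The reverse primer's reverse complement is GTGAGCACA, matching at positions 99–107.
Each forward site pairs with the reverse site to give a product ending at position 107: sizes 87, 33 bp.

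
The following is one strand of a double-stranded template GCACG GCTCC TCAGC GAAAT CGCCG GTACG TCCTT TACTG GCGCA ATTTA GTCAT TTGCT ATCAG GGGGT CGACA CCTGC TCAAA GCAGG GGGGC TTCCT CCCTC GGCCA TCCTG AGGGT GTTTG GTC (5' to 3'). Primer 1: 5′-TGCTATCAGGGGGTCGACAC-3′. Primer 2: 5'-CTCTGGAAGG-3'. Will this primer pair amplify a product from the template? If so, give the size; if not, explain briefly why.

Primer 2 (CTCTGGAAGG) does not match the top strand, and its reverse complement CCTTCCAGAG does not match either.
With no annealing site for primer 2, no amplification occurs.

No product — primer 2 has no binding site in the template.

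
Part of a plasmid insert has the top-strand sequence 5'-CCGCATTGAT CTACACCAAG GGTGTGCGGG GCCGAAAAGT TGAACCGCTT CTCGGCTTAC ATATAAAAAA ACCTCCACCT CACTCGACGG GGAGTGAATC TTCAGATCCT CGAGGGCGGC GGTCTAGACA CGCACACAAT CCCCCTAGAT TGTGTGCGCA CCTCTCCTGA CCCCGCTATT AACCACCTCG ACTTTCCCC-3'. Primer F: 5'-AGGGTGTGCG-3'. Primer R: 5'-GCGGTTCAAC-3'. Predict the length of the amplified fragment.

30 bp

Scanning the template, AGGGTGTGCG occurs at positions 19–28; this primer anneals to the bottom strand there with its 3' end pointing downstream.
The reverse primer's reverse complement is GTTGAACCGC, which matches the template at positions 39–48.
Amplicon spans positions 19–48: 30 bp.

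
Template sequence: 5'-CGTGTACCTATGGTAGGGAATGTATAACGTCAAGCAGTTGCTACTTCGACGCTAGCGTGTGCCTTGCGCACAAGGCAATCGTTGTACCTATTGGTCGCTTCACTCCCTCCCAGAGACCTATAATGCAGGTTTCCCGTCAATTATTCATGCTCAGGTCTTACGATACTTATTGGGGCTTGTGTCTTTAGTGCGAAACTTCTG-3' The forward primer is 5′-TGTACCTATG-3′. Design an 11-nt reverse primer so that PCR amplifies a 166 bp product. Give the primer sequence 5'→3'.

The forward primer binds at positions 3–12, so a 166 bp product ends at position 3 + 166 − 1 = 168.
The reverse primer anneals to the top strand over positions 158–168, i.e. to TTACGATACTT.
Its sequence written 5'→3' is the reverse complement: AAGTATCGTAA.

5'-AAGTATCGTAA-3'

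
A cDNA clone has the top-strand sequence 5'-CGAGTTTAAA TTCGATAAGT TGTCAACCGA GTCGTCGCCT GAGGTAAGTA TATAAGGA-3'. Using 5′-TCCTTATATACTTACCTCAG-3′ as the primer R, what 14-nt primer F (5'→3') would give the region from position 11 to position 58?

The reverse primer's reverse complement CTGAGGTAAGTATATAAGGA matches the template at positions 39–58; the product starts at position 11.
The forward primer is identical to the top strand over positions 11–24: TTCGATAAGTTGTC.

5'-TTCGATAAGTTGTC-3'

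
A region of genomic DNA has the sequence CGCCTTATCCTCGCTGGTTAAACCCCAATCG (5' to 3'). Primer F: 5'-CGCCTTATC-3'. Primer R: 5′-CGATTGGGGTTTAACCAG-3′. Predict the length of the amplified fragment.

31 bp

The forward primer matches the template at positions 1–9.
Taking the reverse complement of CGATTGGGGTTTAACCAG gives CTGGTTAAACCCCAATCG, found at positions 14–31 on the template; the primer anneals here to the top strand with its 3' end pointing upstream.
The product runs from position 1 to position 31, so its length is 31 − 1 + 1 = 31 bp.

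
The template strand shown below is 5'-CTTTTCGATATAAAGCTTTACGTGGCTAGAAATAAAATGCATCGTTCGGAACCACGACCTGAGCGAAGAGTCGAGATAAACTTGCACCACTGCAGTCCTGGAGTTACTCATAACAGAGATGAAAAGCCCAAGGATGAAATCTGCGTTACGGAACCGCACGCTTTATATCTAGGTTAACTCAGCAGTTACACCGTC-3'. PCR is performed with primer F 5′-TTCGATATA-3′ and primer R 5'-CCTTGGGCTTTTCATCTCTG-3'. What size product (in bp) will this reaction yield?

Forward primer TTCGATATA is found on the top strand at positions 4–12.
Taking the reverse complement of CCTTGGGCTTTTCATCTCTG gives CAGAGATGAAAAGCCCAAGG, found at positions 114–133 on the template; the primer anneals here to the top strand with its 3' end pointing upstream.
Product length = (reverse-primer end) − (forward-primer start) + 1 = 133 − 4 + 1 = 130 bp.

130 bp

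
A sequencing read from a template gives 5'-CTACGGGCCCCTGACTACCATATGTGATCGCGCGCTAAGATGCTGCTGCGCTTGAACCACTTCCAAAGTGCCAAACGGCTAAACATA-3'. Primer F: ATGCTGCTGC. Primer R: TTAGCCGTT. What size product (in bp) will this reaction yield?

43 bp

Scanning the template, ATGCTGCTGC occurs at positions 40–49; this primer anneals to the bottom strand there with its 3' end pointing downstream.
Reverse complement of the reverse primer: AACGGCTAA. This occurs on the top strand at positions 74–82.
Amplicon spans positions 40–82: 43 bp.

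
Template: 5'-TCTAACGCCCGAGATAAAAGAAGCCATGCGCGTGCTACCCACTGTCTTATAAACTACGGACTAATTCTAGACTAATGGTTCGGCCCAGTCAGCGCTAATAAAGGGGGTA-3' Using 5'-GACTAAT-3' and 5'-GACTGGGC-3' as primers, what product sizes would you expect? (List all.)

32 bp, 21 bp

The forward primer GACTAAT matches the top strand at positions 59–65, 70–76.
The reverse primer's reverse complement is GCCCAGTC, matching at positions 83–90.
Each forward site pairs with the reverse site to give a product ending at position 90: sizes 32, 21 bp.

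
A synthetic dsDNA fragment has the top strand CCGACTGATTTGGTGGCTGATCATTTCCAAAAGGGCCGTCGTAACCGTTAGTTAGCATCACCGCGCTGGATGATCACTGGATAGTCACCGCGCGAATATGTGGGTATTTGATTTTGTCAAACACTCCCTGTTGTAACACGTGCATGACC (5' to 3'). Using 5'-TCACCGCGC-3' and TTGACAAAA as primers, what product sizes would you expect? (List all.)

63 bp, 36 bp

The forward primer TCACCGCGC matches the top strand at positions 58–66, 85–93.
The reverse primer's reverse complement is TTTTGTCAA, matching at positions 112–120.
Each forward site pairs with the reverse site to give a product ending at position 120: sizes 63, 36 bp.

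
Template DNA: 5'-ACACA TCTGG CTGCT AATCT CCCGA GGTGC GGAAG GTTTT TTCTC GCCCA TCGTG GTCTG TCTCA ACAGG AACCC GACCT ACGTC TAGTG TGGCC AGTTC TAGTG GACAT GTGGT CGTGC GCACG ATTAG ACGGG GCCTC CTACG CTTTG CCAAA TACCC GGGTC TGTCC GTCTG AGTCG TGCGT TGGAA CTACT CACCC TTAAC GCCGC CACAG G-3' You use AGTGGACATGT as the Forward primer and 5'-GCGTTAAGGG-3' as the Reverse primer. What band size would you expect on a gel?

Scanning the template, AGTGGACATGT occurs at positions 102–112; this primer anneals to the bottom strand there with its 3' end pointing downstream.
The reverse primer's reverse complement is CCCTTAACGC, which matches the template at positions 198–207.
Amplicon spans positions 102–207: 106 bp.

106 bp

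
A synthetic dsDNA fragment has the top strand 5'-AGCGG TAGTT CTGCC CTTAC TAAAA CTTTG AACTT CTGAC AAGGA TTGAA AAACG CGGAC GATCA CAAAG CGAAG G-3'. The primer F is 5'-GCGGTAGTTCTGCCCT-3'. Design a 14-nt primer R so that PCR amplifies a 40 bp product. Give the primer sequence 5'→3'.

5'-TGTCAGAAGTTCAA-3'

The forward primer binds at positions 2–17, so a 40 bp product ends at position 2 + 40 − 1 = 41.
The reverse primer anneals to the top strand over positions 28–41, i.e. to TTGAACTTCTGACA.
Its sequence written 5'→3' is the reverse complement: TGTCAGAAGTTCAA.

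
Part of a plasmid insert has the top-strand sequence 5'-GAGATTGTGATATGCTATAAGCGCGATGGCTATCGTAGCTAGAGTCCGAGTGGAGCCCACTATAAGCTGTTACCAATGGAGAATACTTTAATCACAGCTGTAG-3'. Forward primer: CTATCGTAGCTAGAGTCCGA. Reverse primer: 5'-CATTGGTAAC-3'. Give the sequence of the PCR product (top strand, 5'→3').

The forward primer matches the template at positions 30–49.
Reverse complement of the reverse primer: GTTACCAATG. This occurs on the top strand at positions 69–78.
The product is the template from position 30 through 78 (49 bp).

5'-CTATCGTAGCTAGAGTCCGAGTGGAGCCCACTATAAGCTGTTACCAATG-3'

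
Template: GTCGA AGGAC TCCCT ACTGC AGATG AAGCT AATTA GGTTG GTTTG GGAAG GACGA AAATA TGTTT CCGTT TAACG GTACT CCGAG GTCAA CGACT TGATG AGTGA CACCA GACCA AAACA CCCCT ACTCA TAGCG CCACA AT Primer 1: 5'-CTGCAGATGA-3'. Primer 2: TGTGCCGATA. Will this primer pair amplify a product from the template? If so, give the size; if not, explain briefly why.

Primer 2 (TGTGCCGATA) does not match the top strand, and its reverse complement TATCGGCACA does not match either.
With no annealing site for primer 2, no amplification occurs.

No product — primer 2 has no binding site in the template.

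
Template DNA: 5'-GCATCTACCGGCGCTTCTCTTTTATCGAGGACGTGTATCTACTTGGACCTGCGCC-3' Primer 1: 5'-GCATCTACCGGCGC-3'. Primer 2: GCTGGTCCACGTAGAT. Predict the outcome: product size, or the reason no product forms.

No product — primer 2 has no binding site in the template.

Primer 2 (GCTGGTCCACGTAGAT) does not match the top strand, and its reverse complement ATCTACGTGGACCAGC does not match either.
With no annealing site for primer 2, no amplification occurs.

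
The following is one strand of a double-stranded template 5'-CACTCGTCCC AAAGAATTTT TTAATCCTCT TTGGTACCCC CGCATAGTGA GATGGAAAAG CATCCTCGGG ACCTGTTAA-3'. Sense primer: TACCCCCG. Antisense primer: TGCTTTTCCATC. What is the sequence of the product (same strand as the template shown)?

The forward primer matches the template at positions 35–42.
The reverse primer's reverse complement is GATGGAAAAGCA, which matches the template at positions 51–62.
The product is the template from position 35 through 62 (28 bp).

5'-TACCCCCGCATAGTGAGATGGAAAAGCA-3'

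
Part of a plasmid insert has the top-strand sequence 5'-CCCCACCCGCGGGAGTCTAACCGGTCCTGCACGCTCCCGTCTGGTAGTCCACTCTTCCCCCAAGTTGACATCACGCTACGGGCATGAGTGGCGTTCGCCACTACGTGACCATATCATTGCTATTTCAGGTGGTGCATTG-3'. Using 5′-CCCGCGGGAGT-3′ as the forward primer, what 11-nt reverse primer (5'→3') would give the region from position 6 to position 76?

5'-GCGTGATGTCA-3'

The product's 3' end on the top strand is position 76.
The reverse primer anneals to the top strand over positions 66–76, i.e. to TGACATCACGC.
Its sequence written 5'→3' is the reverse complement: GCGTGATGTCA.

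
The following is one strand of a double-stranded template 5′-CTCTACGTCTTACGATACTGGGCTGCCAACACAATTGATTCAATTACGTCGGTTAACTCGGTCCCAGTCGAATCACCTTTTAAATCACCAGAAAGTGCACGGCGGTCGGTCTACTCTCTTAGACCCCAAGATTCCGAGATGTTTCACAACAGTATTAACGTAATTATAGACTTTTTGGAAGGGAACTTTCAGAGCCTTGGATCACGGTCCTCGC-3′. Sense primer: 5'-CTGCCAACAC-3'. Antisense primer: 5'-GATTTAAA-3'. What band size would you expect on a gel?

64 bp

Scanning the template, CTGCCAACAC occurs at positions 23–32; this primer anneals to the bottom strand there with its 3' end pointing downstream.
Taking the reverse complement of GATTTAAA gives TTTAAATC, found at positions 79–86 on the template; the primer anneals here to the top strand with its 3' end pointing upstream.
Amplicon spans positions 23–86: 64 bp.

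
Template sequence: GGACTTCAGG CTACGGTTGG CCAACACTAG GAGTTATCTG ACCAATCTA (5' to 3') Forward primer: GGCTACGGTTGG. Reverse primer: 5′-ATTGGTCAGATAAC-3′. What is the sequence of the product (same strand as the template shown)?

5'-GGCTACGGTTGGCCAACACTAGGAGTTATCTGACCAAT-3'

The forward primer matches the template at positions 9–20.
The reverse primer's reverse complement is GTTATCTGACCAAT, which matches the template at positions 33–46.
The product is the template from position 9 through 46 (38 bp).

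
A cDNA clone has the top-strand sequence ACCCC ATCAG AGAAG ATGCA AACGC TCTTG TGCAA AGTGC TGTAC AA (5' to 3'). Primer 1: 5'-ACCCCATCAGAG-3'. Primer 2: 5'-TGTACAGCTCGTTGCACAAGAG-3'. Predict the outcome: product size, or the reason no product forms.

Primer 2 (TGTACAGCTCGTTGCACAAGAG) does not match the top strand, and its reverse complement CTCTTGTGCAACGAGCTGTACA does not match either.
With no annealing site for primer 2, no amplification occurs.

No product — primer 2 has no binding site in the template.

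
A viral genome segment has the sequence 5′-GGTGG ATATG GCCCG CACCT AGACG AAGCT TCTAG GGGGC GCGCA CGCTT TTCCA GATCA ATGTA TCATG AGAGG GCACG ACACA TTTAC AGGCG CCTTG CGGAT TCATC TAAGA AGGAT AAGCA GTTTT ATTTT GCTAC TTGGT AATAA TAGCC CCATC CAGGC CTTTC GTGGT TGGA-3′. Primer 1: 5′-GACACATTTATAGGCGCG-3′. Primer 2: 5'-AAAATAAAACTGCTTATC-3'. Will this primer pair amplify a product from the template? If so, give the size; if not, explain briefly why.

Primer 1 (GACACATTTATAGGCGCG) does not match the top strand, and its reverse complement CGCGCCTATAAATGTGTC does not match either.
With no annealing site for primer 1, no amplification occurs.

No product — primer 1 has no binding site in the template.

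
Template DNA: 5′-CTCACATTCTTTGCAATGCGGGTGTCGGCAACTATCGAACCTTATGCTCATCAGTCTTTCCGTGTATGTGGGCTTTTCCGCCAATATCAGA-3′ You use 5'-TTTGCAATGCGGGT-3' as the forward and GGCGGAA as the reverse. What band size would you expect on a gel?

73 bp

The forward primer matches the template at positions 10–23.
The reverse primer's reverse complement is TTCCGCC, which matches the template at positions 76–82.
Product length = (reverse-primer end) − (forward-primer start) + 1 = 82 − 10 + 1 = 73 bp.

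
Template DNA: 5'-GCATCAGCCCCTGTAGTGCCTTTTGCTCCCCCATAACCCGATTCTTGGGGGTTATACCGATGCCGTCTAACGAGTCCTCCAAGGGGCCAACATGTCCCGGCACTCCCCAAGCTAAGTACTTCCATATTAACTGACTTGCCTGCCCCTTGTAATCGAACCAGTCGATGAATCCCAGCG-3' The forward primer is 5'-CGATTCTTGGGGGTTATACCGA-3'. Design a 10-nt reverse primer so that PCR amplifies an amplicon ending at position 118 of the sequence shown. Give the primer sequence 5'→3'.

The forward primer binds at positions 39–60; the product's 3' end on the top strand is position 118.
The reverse primer anneals to the top strand over positions 109–118, i.e. to AAGCTAAGTA.
Its sequence written 5'→3' is the reverse complement: TACTTAGCTT.

5'-TACTTAGCTT-3'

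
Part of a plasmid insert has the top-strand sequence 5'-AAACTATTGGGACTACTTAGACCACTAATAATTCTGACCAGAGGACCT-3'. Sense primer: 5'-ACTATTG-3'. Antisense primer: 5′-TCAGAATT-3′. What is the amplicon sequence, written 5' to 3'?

5'-ACTATTGGGACTACTTAGACCACTAATAATTCTGA-3'

Scanning the template, ACTATTG occurs at positions 3–9; this primer anneals to the bottom strand there with its 3' end pointing downstream.
Taking the reverse complement of TCAGAATT gives AATTCTGA, found at positions 30–37 on the template; the primer anneals here to the top strand with its 3' end pointing upstream.
The product is the template from position 3 through 37 (35 bp).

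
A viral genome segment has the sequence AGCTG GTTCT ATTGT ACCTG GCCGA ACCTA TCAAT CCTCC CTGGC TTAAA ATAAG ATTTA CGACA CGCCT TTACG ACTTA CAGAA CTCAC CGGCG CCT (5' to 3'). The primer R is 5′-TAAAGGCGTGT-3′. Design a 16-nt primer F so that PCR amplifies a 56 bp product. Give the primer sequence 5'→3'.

The reverse primer's reverse complement ACACGCCTTTA matches the template at positions 63–73, so the product ends at position 73.
A 56 bp product then starts at position 73 − 56 + 1 = 18.
The forward primer is identical to the top strand there: CTGGCCGAACCTATCA.

5'-CTGGCCGAACCTATCA-3'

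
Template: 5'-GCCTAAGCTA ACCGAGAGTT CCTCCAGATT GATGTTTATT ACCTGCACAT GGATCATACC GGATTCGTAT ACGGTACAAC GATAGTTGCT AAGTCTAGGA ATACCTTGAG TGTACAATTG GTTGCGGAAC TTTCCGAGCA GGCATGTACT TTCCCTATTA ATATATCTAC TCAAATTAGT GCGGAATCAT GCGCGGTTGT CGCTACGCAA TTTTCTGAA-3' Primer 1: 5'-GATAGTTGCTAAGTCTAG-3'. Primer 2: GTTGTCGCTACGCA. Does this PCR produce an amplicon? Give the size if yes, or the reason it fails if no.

No product — both primers anneal to the same strand and extend in the same direction.

Primer 1 (GATAGTTGCTAAGTCTAG) matches the top strand at positions 81–98 (3' end points downstream).
Primer 2 (GTTGTCGCTACGCA) also matches the top strand directly, at positions 196–209 — its reverse complement TGCGTAGCGACAAC is not present.
Both primers anneal to the bottom strand with 3' ends pointing the same way, so neither can prime synthesis back toward the other.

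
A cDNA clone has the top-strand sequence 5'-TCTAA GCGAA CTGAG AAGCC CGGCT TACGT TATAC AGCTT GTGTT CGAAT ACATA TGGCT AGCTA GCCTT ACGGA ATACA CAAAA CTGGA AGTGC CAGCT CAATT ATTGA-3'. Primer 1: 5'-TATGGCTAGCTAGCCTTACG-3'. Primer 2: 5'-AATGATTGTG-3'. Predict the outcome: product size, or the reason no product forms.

No product — primer 2 has no binding site in the template.

Primer 2 (AATGATTGTG) does not match the top strand, and its reverse complement CACAATCATT does not match either.
With no annealing site for primer 2, no amplification occurs.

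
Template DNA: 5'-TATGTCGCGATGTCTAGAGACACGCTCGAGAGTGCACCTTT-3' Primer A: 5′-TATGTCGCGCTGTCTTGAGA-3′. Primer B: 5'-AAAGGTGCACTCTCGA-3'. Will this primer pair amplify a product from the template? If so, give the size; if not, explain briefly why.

No product — primer A has no binding site in the template.

Primer A (TATGTCGCGCTGTCTTGAGA) does not match the top strand, and its reverse complement TCTCAAGACAGCGCGACATA does not match either.
With no annealing site for primer A, no amplification occurs.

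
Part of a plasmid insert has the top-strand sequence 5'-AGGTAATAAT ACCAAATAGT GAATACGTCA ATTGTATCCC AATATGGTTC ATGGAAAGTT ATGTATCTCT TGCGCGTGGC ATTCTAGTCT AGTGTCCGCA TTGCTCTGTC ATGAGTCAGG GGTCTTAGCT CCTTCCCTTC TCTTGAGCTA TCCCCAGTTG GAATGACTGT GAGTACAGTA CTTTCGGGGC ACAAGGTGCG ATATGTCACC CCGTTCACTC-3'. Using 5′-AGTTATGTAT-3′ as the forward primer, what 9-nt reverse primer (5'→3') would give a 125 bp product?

The forward primer binds at positions 57–66, so a 125 bp product ends at position 57 + 125 − 1 = 181.
The reverse primer anneals to the top strand over positions 173–181, i.e. to GTACAGTAC.
Its sequence written 5'→3' is the reverse complement: GTACTGTAC.

5'-GTACTGTAC-3'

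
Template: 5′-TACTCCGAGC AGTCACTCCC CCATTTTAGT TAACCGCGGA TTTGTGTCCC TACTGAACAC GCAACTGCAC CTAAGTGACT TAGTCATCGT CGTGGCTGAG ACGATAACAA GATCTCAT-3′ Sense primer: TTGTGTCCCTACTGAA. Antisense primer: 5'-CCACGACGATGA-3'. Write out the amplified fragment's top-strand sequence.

5'-TTGTGTCCCTACTGAACACGCAACTGCACCTAAGTGACTTAGTCATCGTCGTGG-3'

Forward primer TTGTGTCCCTACTGAA is found on the top strand at positions 42–57.
Taking the reverse complement of CCACGACGATGA gives TCATCGTCGTGG, found at positions 84–95 on the template; the primer anneals here to the top strand with its 3' end pointing upstream.
The product is the template from position 42 through 95 (54 bp).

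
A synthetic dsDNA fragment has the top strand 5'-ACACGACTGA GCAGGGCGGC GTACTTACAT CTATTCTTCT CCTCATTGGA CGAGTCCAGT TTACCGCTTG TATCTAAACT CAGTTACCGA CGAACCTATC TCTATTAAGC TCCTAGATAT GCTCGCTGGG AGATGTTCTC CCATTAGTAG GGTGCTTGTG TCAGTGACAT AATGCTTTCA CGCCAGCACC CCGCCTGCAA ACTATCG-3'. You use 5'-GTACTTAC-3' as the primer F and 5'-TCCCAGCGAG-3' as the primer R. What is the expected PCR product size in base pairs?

The forward primer matches the template at positions 21–28.
Reverse complement of the reverse primer: CTCGCTGGGA. This occurs on the top strand at positions 122–131.
The product runs from position 21 to position 131, so its length is 131 − 21 + 1 = 111 bp.

111 bp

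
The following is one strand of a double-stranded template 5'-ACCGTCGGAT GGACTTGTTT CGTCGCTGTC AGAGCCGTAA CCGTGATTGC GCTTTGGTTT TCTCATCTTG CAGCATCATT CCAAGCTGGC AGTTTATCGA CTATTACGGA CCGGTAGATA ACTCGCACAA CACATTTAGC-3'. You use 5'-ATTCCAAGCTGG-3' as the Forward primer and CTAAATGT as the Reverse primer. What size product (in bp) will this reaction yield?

62 bp

Scanning the template, ATTCCAAGCTGG occurs at positions 78–89; this primer anneals to the bottom strand there with its 3' end pointing downstream.
Taking the reverse complement of CTAAATGT gives ACATTTAG, found at positions 132–139 on the template; the primer anneals here to the top strand with its 3' end pointing upstream.
Amplicon spans positions 78–139: 62 bp.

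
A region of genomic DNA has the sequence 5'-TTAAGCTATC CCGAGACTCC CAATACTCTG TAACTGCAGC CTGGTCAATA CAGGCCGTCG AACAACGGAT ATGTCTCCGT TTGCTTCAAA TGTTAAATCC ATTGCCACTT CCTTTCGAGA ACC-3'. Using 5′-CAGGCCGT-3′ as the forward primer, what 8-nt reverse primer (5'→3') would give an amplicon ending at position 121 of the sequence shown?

The forward primer binds at positions 51–58; the product's 3' end on the top strand is position 121.
The reverse primer anneals to the top strand over positions 114–121, i.e. to TTCGAGAA.
Its sequence written 5'→3' is the reverse complement: TTCTCGAA.

5'-TTCTCGAA-3'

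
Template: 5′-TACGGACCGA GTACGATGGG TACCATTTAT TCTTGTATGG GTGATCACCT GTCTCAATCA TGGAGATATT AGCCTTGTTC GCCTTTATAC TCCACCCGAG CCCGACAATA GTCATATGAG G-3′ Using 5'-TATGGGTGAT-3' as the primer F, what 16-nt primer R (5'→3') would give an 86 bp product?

5'-CCTCATATGACTATTG-3'

The forward primer binds at positions 36–45, so an 86 bp product ends at position 36 + 86 − 1 = 121.
The reverse primer anneals to the top strand over positions 106–121, i.e. to CAATAGTCATATGAGG.
Its sequence written 5'→3' is the reverse complement: CCTCATATGACTATTG.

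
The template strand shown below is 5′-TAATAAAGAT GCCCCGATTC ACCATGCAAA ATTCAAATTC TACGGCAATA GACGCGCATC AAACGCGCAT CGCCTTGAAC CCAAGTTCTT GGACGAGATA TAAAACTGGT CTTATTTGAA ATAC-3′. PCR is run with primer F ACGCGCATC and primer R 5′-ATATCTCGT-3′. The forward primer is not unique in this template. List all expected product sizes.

50 bp, 39 bp

The forward primer ACGCGCATC matches the top strand at positions 52–60, 63–71.
The reverse primer's reverse complement is ACGAGATAT, matching at positions 93–101.
Each forward site pairs with the reverse site to give a product ending at position 101: sizes 50, 39 bp.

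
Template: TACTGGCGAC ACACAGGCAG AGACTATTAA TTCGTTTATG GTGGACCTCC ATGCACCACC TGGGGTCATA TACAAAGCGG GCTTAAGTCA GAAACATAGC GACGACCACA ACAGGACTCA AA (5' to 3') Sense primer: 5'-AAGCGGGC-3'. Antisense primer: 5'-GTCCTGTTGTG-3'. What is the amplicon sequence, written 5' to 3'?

Forward primer AAGCGGGC is found on the top strand at positions 75–82.
Taking the reverse complement of GTCCTGTTGTG gives CACAACAGGAC, found at positions 107–117 on the template; the primer anneals here to the top strand with its 3' end pointing upstream.
The product is the template from position 75 through 117 (43 bp).

5'-AAGCGGGCTTAAGTCAGAAACATAGCGACGACCACAACAGGAC-3'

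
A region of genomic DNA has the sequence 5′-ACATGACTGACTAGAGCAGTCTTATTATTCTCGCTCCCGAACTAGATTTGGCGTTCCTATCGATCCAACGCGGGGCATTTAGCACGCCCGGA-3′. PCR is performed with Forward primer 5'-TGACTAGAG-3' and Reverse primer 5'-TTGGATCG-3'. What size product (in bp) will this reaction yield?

61 bp

Scanning the template, TGACTAGAG occurs at positions 8–16; this primer anneals to the bottom strand there with its 3' end pointing downstream.
Taking the reverse complement of TTGGATCG gives CGATCCAA, found at positions 61–68 on the template; the primer anneals here to the top strand with its 3' end pointing upstream.
The product runs from position 8 to position 68, so its length is 68 − 8 + 1 = 61 bp.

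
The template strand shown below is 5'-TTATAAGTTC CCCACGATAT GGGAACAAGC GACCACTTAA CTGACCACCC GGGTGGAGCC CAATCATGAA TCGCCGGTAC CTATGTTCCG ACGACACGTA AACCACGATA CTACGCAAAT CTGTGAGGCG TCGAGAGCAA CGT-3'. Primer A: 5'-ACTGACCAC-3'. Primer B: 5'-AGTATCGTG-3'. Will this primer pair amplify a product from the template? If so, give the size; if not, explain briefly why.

Primer A (ACTGACCAC) matches the top strand at positions 40–48; it acts as a forward primer.
Primer B's reverse complement is CACGATACT, matching the top strand at positions 104–112; it acts as a reverse primer.
The 3' ends face each other across positions 40–112, giving a 73 bp product.

Yes — a 73 bp product.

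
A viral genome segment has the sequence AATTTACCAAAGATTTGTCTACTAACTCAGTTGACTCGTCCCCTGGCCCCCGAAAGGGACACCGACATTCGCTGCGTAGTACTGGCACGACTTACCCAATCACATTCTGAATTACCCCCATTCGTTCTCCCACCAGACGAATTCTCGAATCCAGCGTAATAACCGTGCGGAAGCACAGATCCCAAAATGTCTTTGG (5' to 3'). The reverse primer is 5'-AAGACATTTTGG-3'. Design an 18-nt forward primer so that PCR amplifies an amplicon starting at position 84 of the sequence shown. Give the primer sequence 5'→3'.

5'-GGCACGACTTACCCAATC-3'

The reverse primer's reverse complement CCAAAATGTCTT matches the template at positions 182–193; the product starts at position 84.
The forward primer is identical to the top strand over positions 84–101: GGCACGACTTACCCAATC.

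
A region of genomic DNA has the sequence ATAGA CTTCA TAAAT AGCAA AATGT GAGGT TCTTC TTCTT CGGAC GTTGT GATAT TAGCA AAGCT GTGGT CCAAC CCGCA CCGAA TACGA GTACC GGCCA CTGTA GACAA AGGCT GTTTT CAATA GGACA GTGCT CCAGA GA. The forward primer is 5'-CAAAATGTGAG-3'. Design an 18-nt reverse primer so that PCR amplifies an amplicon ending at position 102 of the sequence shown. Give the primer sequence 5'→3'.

The forward primer binds at positions 18–28; the product's 3' end on the top strand is position 102.
The reverse primer anneals to the top strand over positions 85–102, i.e. to ATACGAGTACCGGCCACT.
Its sequence written 5'→3' is the reverse complement: AGTGGCCGGTACTCGTAT.

5'-AGTGGCCGGTACTCGTAT-3'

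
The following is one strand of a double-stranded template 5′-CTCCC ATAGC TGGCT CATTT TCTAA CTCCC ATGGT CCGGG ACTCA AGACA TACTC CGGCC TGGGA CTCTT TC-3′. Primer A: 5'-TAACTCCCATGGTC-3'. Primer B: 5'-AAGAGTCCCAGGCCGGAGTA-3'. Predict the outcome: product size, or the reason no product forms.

Yes — a 48 bp product.

Primer A (TAACTCCCATGGTC) matches the top strand at positions 23–36; it acts as a forward primer.
Primer B's reverse complement is TACTCCGGCCTGGGACTCTT, matching the top strand at positions 51–70; it acts as a reverse primer.
The 3' ends face each other across positions 23–70, giving a 48 bp product.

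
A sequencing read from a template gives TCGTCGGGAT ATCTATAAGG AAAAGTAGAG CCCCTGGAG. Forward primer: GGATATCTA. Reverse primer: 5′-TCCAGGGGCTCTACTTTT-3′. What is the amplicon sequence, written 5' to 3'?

5'-GGATATCTATAAGGAAAAGTAGAGCCCCTGGA-3'

Forward primer GGATATCTA is found on the top strand at positions 7–15.
The reverse primer's reverse complement is AAAAGTAGAGCCCCTGGA, which matches the template at positions 21–38.
The product is the template from position 7 through 38 (32 bp).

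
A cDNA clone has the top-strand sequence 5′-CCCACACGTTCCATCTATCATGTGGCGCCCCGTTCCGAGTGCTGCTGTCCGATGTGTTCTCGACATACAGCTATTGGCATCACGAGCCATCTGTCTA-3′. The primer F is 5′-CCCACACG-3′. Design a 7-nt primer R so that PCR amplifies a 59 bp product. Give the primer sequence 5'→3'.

5'-GAACACA-3'

The forward primer binds at positions 1–8, so a 59 bp product ends at position 1 + 59 − 1 = 59.
The reverse primer anneals to the top strand over positions 53–59, i.e. to TGTGTTC.
Its sequence written 5'→3' is the reverse complement: GAACACA.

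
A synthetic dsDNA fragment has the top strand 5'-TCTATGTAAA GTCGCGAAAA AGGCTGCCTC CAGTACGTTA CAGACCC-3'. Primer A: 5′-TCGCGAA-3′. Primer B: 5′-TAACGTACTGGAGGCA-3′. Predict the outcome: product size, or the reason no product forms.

Primer A (TCGCGAA) matches the top strand at positions 12–18; it acts as a forward primer.
Primer B's reverse complement is TGCCTCCAGTACGTTA, matching the top strand at positions 25–40; it acts as a reverse primer.
The 3' ends face each other across positions 12–40, giving a 29 bp product.

Yes — a 29 bp product.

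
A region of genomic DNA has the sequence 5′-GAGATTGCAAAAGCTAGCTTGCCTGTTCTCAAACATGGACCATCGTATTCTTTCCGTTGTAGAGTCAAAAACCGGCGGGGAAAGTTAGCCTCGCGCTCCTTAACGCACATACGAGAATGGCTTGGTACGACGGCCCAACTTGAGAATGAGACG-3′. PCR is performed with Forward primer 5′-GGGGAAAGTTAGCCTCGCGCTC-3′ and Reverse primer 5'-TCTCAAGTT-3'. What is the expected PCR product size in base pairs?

69 bp

Forward primer GGGGAAAGTTAGCCTCGCGCTC is found on the top strand at positions 77–98.
Reverse complement of the reverse primer: AACTTGAGA. This occurs on the top strand at positions 137–145.
Product length = (reverse-primer end) − (forward-primer start) + 1 = 145 − 77 + 1 = 69 bp.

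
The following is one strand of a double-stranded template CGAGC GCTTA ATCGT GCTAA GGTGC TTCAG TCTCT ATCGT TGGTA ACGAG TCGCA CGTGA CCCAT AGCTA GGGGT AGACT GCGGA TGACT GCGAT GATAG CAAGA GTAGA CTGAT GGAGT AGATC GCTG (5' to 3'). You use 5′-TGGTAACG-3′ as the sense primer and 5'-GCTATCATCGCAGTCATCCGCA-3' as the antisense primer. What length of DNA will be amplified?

61 bp

The forward primer matches the template at positions 41–48.
Reverse complement of the reverse primer: TGCGGATGACTGCGATGATAGC. This occurs on the top strand at positions 80–101.
Amplicon spans positions 41–101: 61 bp.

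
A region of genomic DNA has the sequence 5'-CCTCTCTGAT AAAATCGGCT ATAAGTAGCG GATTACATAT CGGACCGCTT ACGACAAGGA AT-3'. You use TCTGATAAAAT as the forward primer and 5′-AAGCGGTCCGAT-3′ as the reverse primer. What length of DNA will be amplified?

46 bp

Forward primer TCTGATAAAAT is found on the top strand at positions 5–15.
Reverse complement of the reverse primer: ATCGGACCGCTT. This occurs on the top strand at positions 39–50.
Product length = (reverse-primer end) − (forward-primer start) + 1 = 50 − 5 + 1 = 46 bp.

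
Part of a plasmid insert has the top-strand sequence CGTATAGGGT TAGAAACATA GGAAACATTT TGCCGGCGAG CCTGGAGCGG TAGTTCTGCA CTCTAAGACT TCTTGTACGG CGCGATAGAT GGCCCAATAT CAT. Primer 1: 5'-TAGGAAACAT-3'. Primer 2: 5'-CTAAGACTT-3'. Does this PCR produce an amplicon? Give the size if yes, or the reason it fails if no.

No product — both primers anneal to the same strand and extend in the same direction.

Primer 1 (TAGGAAACAT) matches the top strand at positions 19–28 (3' end points downstream).
Primer 2 (CTAAGACTT) also matches the top strand directly, at positions 63–71 — its reverse complement AAGTCTTAG is not present.
Both primers anneal to the bottom strand with 3' ends pointing the same way, so neither can prime synthesis back toward the other.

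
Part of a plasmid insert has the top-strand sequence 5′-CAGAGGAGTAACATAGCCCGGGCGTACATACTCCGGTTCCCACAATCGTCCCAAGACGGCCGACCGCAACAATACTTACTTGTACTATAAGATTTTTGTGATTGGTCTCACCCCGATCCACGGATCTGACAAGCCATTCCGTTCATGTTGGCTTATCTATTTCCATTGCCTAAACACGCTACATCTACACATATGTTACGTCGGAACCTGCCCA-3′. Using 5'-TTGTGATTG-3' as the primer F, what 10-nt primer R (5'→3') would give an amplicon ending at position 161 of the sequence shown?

The forward primer binds at positions 96–104; the product's 3' end on the top strand is position 161.
The reverse primer anneals to the top strand over positions 152–161, i.e. to CTTATCTATT.
Its sequence written 5'→3' is the reverse complement: AATAGATAAG.

5'-AATAGATAAG-3'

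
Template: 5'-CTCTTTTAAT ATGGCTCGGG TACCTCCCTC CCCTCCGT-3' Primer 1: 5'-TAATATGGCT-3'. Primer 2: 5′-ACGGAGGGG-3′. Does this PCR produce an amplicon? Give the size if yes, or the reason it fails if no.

Primer 1 (TAATATGGCT) matches the top strand at positions 7–16; it acts as a forward primer.
Primer 2's reverse complement is CCCCTCCGT, matching the top strand at positions 30–38; it acts as a reverse primer.
The 3' ends face each other across positions 7–38, giving a 32 bp product.

Yes — a 32 bp product.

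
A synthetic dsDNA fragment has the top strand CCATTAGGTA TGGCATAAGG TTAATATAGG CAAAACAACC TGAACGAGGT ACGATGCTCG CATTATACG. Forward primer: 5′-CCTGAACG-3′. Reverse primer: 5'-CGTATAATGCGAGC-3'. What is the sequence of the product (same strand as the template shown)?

5'-CCTGAACGAGGTACGATGCTCGCATTATACG-3'

The forward primer matches the template at positions 39–46.
Taking the reverse complement of CGTATAATGCGAGC gives GCTCGCATTATACG, found at positions 56–69 on the template; the primer anneals here to the top strand with its 3' end pointing upstream.
The product is the template from position 39 through 69 (31 bp).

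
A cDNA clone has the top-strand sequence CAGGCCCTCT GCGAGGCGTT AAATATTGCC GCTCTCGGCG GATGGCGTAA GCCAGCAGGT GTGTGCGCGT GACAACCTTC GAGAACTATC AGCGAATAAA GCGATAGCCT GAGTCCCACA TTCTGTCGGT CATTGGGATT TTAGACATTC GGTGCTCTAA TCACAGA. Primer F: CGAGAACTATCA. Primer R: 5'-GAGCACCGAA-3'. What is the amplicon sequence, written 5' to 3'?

5'-CGAGAACTATCAGCGAATAAAGCGATAGCCTGAGTCCCACATTCTGTCGGTCATTGGGATTTTAGACATTCGGTGCTC-3'

Forward primer CGAGAACTATCA is found on the top strand at positions 80–91.
Reverse complement of the reverse primer: TTCGGTGCTC. This occurs on the top strand at positions 148–157.
The product is the template from position 80 through 157 (78 bp).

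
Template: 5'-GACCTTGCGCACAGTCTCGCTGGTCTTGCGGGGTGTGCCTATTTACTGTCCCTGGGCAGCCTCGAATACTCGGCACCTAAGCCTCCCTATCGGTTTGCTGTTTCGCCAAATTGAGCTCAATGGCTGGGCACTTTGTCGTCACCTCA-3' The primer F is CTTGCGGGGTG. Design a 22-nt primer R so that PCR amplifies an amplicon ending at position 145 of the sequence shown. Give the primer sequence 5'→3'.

5'-GAGGTGACGACAAAGTGCCCAG-3'

The forward primer binds at positions 25–35; the product's 3' end on the top strand is position 145.
The reverse primer anneals to the top strand over positions 124–145, i.e. to CTGGGCACTTTGTCGTCACCTC.
Its sequence written 5'→3' is the reverse complement: GAGGTGACGACAAAGTGCCCAG.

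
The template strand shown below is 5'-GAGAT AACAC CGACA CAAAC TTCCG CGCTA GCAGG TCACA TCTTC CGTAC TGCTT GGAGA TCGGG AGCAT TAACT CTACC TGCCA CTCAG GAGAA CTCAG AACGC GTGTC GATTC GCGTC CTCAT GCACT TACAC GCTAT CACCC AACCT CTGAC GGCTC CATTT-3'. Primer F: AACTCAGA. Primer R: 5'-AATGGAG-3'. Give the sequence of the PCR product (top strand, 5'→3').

The forward primer matches the template at positions 94–101.
Reverse complement of the reverse primer: CTCCATT. This occurs on the top strand at positions 158–164.
The product is the template from position 94 through 164 (71 bp).

5'-AACTCAGAACGCGTGTCGATTCGCGTCCTCATGCACTTACACGCTATCACCCAACCTCTGACGGCTCCATT-3'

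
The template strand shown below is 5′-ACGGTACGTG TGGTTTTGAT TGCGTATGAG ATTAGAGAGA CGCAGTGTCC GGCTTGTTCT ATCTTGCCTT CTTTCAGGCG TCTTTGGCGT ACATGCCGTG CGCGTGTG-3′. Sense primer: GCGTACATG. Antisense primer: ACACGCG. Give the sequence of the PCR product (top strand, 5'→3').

5'-GCGTACATGCCGTGCGCGTGT-3'

Scanning the template, GCGTACATG occurs at positions 87–95; this primer anneals to the bottom strand there with its 3' end pointing downstream.
Taking the reverse complement of ACACGCG gives CGCGTGT, found at positions 101–107 on the template; the primer anneals here to the top strand with its 3' end pointing upstream.
The product is the template from position 87 through 107 (21 bp).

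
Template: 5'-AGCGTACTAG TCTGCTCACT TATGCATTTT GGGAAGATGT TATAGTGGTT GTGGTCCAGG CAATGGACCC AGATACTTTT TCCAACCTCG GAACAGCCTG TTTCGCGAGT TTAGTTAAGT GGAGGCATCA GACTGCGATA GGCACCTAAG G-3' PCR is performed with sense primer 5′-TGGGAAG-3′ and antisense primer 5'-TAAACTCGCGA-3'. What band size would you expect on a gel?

84 bp

The forward primer matches the template at positions 30–36.
Taking the reverse complement of TAAACTCGCGA gives TCGCGAGTTTA, found at positions 103–113 on the template; the primer anneals here to the top strand with its 3' end pointing upstream.
Product length = (reverse-primer end) − (forward-primer start) + 1 = 113 − 30 + 1 = 84 bp.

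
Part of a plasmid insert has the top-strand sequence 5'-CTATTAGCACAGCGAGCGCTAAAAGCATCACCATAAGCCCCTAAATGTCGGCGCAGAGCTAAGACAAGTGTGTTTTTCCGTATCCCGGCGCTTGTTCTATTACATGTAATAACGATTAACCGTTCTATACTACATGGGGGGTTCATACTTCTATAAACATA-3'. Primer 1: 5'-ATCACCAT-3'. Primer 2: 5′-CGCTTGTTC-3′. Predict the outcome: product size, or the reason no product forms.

No product — both primers anneal to the same strand and extend in the same direction.

Primer 1 (ATCACCAT) matches the top strand at positions 27–34 (3' end points downstream).
Primer 2 (CGCTTGTTC) also matches the top strand directly, at positions 89–97 — its reverse complement GAACAAGCG is not present.
Both primers anneal to the bottom strand with 3' ends pointing the same way, so neither can prime synthesis back toward the other.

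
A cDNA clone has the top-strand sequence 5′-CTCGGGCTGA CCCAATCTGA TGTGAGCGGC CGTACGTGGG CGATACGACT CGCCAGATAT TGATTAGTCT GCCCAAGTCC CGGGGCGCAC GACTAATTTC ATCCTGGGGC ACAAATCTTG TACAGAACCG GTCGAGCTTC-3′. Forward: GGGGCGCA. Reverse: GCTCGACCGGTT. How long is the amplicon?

Forward primer GGGGCGCA is found on the top strand at positions 82–89.
The reverse primer's reverse complement is AACCGGTCGAGC, which matches the template at positions 126–137.
The product runs from position 82 to position 137, so its length is 137 − 82 + 1 = 56 bp.

56 bp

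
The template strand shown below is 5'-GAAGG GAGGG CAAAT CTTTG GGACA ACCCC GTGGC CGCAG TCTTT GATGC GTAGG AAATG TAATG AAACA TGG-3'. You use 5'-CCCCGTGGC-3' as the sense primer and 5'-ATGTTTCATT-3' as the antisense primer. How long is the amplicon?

45 bp

Scanning the template, CCCCGTGGC occurs at positions 27–35; this primer anneals to the bottom strand there with its 3' end pointing downstream.
The reverse primer's reverse complement is AATGAAACAT, which matches the template at positions 62–71.
Product length = (reverse-primer end) − (forward-primer start) + 1 = 71 − 27 + 1 = 45 bp.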